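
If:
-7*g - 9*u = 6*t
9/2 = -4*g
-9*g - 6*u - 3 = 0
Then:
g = -9/8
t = -15/32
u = 19/16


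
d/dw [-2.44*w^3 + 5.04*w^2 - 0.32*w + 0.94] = -7.32*w^2 + 10.08*w - 0.32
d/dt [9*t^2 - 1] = 18*t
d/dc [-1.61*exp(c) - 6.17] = -1.61*exp(c)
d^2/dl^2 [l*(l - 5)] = 2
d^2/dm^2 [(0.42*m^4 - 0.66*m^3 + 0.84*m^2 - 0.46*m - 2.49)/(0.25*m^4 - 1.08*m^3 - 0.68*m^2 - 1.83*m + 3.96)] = (-1.11022302462516e-16*m^10 + 0.1443*m^9 + 0.743400000000001*m^8 - 0.0731999999999964*m^7 - 11.7258*m^6 + 59.452104*m^5 - 92.660616*m^4 - 22.66988*m^3 + 90.841896*m^2 - 152.017992*m - 10.409634)/(0.015625*m^12 - 0.2025*m^11 + 0.7473*m^10 - 0.501237*m^9 + 1.674444*m^8 - 12.450312*m^7 + 3.951163*m^6 - 6.809868*m^5 + 57.38202*m^4 - 27.369927*m^3 + 7.79446800000001*m^2 - 86.091984*m + 62.099136)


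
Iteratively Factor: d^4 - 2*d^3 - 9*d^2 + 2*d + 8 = (d - 1)*(d^3 - d^2 - 10*d - 8) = (d - 1)*(d + 2)*(d^2 - 3*d - 4) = (d - 4)*(d - 1)*(d + 2)*(d + 1)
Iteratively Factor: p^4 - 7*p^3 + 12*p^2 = (p)*(p^3 - 7*p^2 + 12*p) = p^2*(p^2 - 7*p + 12) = p^2*(p - 4)*(p - 3)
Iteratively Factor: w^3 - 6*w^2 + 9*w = (w - 3)*(w^2 - 3*w) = w*(w - 3)*(w - 3)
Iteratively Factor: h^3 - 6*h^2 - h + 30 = (h + 2)*(h^2 - 8*h + 15) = (h - 3)*(h + 2)*(h - 5)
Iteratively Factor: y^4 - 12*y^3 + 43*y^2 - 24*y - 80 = (y - 5)*(y^3 - 7*y^2 + 8*y + 16) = (y - 5)*(y - 4)*(y^2 - 3*y - 4) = (y - 5)*(y - 4)^2*(y + 1)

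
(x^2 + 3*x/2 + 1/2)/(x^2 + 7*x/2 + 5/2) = (2*x + 1)/(2*x + 5)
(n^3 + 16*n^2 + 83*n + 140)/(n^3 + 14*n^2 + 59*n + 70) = (n + 4)/(n + 2)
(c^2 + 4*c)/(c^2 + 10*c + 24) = c/(c + 6)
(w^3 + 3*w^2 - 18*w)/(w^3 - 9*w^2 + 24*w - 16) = w*(w^2 + 3*w - 18)/(w^3 - 9*w^2 + 24*w - 16)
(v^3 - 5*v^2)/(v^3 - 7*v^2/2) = 2*(v - 5)/(2*v - 7)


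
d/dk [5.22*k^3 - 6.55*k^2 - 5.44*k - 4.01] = 15.66*k^2 - 13.1*k - 5.44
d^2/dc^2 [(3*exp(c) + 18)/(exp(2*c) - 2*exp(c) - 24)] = 3*(exp(4*c) + 26*exp(3*c) + 108*exp(2*c) + 552*exp(c) + 288)*exp(c)/(exp(6*c) - 6*exp(5*c) - 60*exp(4*c) + 280*exp(3*c) + 1440*exp(2*c) - 3456*exp(c) - 13824)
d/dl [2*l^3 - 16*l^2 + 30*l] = 6*l^2 - 32*l + 30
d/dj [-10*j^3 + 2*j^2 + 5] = 2*j*(2 - 15*j)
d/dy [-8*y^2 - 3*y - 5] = -16*y - 3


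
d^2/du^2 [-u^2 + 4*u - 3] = -2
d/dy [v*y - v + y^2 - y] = v + 2*y - 1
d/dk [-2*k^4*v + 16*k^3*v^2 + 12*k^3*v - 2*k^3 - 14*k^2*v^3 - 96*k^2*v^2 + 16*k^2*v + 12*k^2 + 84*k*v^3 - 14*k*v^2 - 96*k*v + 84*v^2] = -8*k^3*v + 48*k^2*v^2 + 36*k^2*v - 6*k^2 - 28*k*v^3 - 192*k*v^2 + 32*k*v + 24*k + 84*v^3 - 14*v^2 - 96*v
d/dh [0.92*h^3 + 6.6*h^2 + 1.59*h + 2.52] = 2.76*h^2 + 13.2*h + 1.59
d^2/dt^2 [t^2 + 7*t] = 2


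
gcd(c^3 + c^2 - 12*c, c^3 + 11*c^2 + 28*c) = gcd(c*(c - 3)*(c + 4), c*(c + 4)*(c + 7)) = c^2 + 4*c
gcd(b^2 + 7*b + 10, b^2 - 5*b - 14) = b + 2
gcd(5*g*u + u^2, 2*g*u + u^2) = u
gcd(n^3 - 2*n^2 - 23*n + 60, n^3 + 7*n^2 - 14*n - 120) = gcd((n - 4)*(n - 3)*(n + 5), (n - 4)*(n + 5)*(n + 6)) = n^2 + n - 20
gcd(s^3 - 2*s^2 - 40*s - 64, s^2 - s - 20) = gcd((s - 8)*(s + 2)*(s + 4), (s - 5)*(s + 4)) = s + 4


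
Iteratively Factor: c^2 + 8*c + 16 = (c + 4)*(c + 4)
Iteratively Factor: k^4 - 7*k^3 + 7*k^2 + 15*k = (k)*(k^3 - 7*k^2 + 7*k + 15) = k*(k + 1)*(k^2 - 8*k + 15) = k*(k - 5)*(k + 1)*(k - 3)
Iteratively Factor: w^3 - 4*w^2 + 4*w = (w - 2)*(w^2 - 2*w) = w*(w - 2)*(w - 2)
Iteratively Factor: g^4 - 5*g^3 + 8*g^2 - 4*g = (g - 2)*(g^3 - 3*g^2 + 2*g) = g*(g - 2)*(g^2 - 3*g + 2) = g*(g - 2)^2*(g - 1)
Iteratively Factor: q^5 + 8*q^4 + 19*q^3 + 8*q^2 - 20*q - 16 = (q + 2)*(q^4 + 6*q^3 + 7*q^2 - 6*q - 8) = (q + 2)*(q + 4)*(q^3 + 2*q^2 - q - 2) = (q - 1)*(q + 2)*(q + 4)*(q^2 + 3*q + 2) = (q - 1)*(q + 1)*(q + 2)*(q + 4)*(q + 2)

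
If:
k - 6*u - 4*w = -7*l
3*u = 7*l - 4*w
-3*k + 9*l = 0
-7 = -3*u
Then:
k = 7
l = 7/3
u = 7/3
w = 7/3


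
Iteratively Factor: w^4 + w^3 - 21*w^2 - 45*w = (w + 3)*(w^3 - 2*w^2 - 15*w) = w*(w + 3)*(w^2 - 2*w - 15) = w*(w + 3)^2*(w - 5)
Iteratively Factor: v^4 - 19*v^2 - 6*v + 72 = (v - 2)*(v^3 + 2*v^2 - 15*v - 36) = (v - 2)*(v + 3)*(v^2 - v - 12) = (v - 4)*(v - 2)*(v + 3)*(v + 3)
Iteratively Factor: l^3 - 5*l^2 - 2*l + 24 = (l + 2)*(l^2 - 7*l + 12) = (l - 4)*(l + 2)*(l - 3)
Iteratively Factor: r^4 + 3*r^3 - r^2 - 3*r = (r)*(r^3 + 3*r^2 - r - 3) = r*(r + 1)*(r^2 + 2*r - 3) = r*(r + 1)*(r + 3)*(r - 1)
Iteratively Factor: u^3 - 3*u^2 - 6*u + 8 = (u - 4)*(u^2 + u - 2) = (u - 4)*(u + 2)*(u - 1)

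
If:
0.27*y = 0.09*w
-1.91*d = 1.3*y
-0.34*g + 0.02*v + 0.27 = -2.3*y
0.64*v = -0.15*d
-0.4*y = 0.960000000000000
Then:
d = 1.63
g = -15.46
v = -0.38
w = -7.20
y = -2.40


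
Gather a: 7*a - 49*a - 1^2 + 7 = 6 - 42*a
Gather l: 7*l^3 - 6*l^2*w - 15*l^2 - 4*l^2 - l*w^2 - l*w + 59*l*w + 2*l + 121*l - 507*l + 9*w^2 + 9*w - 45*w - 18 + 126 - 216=7*l^3 + l^2*(-6*w - 19) + l*(-w^2 + 58*w - 384) + 9*w^2 - 36*w - 108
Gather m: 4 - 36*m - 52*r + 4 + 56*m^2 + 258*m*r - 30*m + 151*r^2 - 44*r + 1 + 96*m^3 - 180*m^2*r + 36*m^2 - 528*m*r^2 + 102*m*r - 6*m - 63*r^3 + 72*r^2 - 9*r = 96*m^3 + m^2*(92 - 180*r) + m*(-528*r^2 + 360*r - 72) - 63*r^3 + 223*r^2 - 105*r + 9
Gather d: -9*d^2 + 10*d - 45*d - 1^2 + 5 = -9*d^2 - 35*d + 4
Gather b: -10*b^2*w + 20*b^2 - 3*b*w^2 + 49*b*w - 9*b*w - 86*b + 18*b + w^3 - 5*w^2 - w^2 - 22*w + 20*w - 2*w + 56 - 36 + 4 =b^2*(20 - 10*w) + b*(-3*w^2 + 40*w - 68) + w^3 - 6*w^2 - 4*w + 24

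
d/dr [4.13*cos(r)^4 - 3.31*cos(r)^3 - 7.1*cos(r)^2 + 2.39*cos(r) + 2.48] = (-16.52*cos(r)^3 + 9.93*cos(r)^2 + 14.2*cos(r) - 2.39)*sin(r)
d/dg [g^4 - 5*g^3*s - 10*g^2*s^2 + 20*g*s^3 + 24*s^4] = 4*g^3 - 15*g^2*s - 20*g*s^2 + 20*s^3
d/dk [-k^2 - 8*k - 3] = -2*k - 8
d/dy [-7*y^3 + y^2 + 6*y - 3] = -21*y^2 + 2*y + 6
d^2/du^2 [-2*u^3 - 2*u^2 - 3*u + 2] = -12*u - 4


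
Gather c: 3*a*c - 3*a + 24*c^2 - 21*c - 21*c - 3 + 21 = -3*a + 24*c^2 + c*(3*a - 42) + 18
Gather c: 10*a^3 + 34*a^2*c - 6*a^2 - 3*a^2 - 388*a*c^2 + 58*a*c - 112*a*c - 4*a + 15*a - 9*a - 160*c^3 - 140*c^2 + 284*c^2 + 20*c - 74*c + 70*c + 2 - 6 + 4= 10*a^3 - 9*a^2 + 2*a - 160*c^3 + c^2*(144 - 388*a) + c*(34*a^2 - 54*a + 16)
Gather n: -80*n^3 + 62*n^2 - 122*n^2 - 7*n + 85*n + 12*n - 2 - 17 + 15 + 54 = -80*n^3 - 60*n^2 + 90*n + 50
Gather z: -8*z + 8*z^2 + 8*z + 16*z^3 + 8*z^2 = 16*z^3 + 16*z^2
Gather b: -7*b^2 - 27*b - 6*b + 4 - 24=-7*b^2 - 33*b - 20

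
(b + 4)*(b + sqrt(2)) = b^2 + sqrt(2)*b + 4*b + 4*sqrt(2)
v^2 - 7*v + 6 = (v - 6)*(v - 1)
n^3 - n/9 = n*(n - 1/3)*(n + 1/3)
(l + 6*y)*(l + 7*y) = l^2 + 13*l*y + 42*y^2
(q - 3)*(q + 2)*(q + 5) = q^3 + 4*q^2 - 11*q - 30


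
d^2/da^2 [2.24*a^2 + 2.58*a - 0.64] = 4.48000000000000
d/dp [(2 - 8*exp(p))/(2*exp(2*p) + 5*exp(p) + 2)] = (16*exp(2*p) - 8*exp(p) - 26)*exp(p)/(4*exp(4*p) + 20*exp(3*p) + 33*exp(2*p) + 20*exp(p) + 4)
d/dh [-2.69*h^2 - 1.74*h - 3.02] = -5.38*h - 1.74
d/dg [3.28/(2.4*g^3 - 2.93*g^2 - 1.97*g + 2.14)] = (-23.616*g^2 + 19.2208*g + 6.4616)/(2.4*g^3 - 2.93*g^2 - 1.97*g + 2.14)^2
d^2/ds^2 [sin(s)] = -sin(s)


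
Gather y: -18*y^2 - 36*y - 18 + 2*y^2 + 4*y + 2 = -16*y^2 - 32*y - 16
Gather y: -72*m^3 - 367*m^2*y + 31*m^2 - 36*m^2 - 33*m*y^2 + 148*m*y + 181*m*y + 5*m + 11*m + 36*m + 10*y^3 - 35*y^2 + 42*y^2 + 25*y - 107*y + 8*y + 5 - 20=-72*m^3 - 5*m^2 + 52*m + 10*y^3 + y^2*(7 - 33*m) + y*(-367*m^2 + 329*m - 74) - 15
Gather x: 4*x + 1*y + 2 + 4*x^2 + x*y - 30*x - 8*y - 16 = 4*x^2 + x*(y - 26) - 7*y - 14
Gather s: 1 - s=1 - s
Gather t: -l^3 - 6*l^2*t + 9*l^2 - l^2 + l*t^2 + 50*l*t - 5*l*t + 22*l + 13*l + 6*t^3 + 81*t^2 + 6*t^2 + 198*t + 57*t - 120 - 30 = -l^3 + 8*l^2 + 35*l + 6*t^3 + t^2*(l + 87) + t*(-6*l^2 + 45*l + 255) - 150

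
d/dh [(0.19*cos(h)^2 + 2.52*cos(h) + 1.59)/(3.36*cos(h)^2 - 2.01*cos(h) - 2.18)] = (8.8491*cos(h)^2 + 11.5132*cos(h) + 2.2977)*sin(h)/(11.2896*cos(h)^4 - 13.5072*cos(h)^3 - 10.6095*cos(h)^2 + 8.7636*cos(h) + 4.7524)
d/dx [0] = 0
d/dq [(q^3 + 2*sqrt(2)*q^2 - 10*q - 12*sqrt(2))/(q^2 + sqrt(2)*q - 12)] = 1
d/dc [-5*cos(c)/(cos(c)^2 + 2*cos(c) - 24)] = 5*(sin(c)^2 - 25)*sin(c)/((cos(c) - 4)^2*(cos(c) + 6)^2)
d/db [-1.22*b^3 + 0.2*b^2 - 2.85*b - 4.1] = -3.66*b^2 + 0.4*b - 2.85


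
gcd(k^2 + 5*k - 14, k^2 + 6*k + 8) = 1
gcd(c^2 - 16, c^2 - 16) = c^2 - 16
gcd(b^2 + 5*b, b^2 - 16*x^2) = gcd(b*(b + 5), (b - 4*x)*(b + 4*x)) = 1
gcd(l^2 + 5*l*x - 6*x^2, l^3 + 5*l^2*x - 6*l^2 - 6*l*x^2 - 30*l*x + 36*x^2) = -l^2 - 5*l*x + 6*x^2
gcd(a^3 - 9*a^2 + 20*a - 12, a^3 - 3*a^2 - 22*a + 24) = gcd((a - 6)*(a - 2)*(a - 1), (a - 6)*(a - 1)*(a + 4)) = a^2 - 7*a + 6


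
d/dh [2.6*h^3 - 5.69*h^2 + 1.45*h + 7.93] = 7.8*h^2 - 11.38*h + 1.45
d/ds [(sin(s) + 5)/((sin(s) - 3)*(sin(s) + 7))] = (-10*sin(s) + cos(s)^2 - 42)*cos(s)/((sin(s) - 3)^2*(sin(s) + 7)^2)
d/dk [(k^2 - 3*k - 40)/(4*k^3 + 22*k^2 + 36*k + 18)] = (-2*k^4 + 12*k^3 + 291*k^2 + 898*k + 693)/(2*(4*k^6 + 44*k^5 + 193*k^4 + 432*k^3 + 522*k^2 + 324*k + 81))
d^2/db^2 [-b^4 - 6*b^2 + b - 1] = -12*b^2 - 12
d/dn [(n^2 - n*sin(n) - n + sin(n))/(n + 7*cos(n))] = ((n + 7*cos(n))*(-n*cos(n) + 2*n + sqrt(2)*cos(n + pi/4) - 1) + (7*sin(n) - 1)*(n^2 - n*sin(n) - n + sin(n)))/(n + 7*cos(n))^2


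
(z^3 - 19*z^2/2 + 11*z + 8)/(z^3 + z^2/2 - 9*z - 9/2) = (z^2 - 10*z + 16)/(z^2 - 9)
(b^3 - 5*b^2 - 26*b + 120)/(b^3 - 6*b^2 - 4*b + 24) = (b^2 + b - 20)/(b^2 - 4)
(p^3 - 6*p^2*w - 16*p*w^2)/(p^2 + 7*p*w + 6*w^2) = p*(p^2 - 6*p*w - 16*w^2)/(p^2 + 7*p*w + 6*w^2)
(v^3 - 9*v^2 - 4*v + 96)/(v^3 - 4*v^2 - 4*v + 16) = (v^2 - 5*v - 24)/(v^2 - 4)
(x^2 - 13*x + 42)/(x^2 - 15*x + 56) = (x - 6)/(x - 8)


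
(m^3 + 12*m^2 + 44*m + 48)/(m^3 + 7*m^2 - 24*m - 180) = (m^2 + 6*m + 8)/(m^2 + m - 30)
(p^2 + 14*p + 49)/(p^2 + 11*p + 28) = (p + 7)/(p + 4)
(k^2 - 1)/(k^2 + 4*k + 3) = (k - 1)/(k + 3)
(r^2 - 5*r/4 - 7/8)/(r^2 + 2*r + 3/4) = (4*r - 7)/(2*(2*r + 3))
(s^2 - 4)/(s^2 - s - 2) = (s + 2)/(s + 1)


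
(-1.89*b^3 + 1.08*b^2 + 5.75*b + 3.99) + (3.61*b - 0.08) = -1.89*b^3 + 1.08*b^2 + 9.36*b + 3.91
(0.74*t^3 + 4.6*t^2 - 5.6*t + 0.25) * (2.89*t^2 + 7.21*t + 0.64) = 2.1386*t^5 + 18.6294*t^4 + 17.4556*t^3 - 36.7095*t^2 - 1.7815*t + 0.16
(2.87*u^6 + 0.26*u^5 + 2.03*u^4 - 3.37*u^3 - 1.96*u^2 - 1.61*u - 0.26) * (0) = 0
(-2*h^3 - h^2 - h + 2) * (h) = -2*h^4 - h^3 - h^2 + 2*h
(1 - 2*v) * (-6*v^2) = 12*v^3 - 6*v^2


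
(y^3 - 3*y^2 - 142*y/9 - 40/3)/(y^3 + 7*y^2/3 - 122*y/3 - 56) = (y + 5/3)/(y + 7)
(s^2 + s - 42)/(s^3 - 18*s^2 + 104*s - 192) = (s + 7)/(s^2 - 12*s + 32)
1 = 1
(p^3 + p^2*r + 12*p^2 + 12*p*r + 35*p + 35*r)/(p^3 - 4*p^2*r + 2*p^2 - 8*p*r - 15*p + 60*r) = (p^2 + p*r + 7*p + 7*r)/(p^2 - 4*p*r - 3*p + 12*r)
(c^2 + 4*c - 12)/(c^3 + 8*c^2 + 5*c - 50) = (c + 6)/(c^2 + 10*c + 25)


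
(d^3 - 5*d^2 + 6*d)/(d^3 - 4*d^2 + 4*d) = (d - 3)/(d - 2)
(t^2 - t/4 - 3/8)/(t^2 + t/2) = (t - 3/4)/t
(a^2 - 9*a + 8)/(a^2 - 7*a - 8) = (a - 1)/(a + 1)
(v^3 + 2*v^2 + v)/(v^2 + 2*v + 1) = v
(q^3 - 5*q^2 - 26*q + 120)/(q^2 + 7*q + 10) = (q^2 - 10*q + 24)/(q + 2)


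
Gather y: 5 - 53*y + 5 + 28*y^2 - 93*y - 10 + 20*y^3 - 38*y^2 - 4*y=20*y^3 - 10*y^2 - 150*y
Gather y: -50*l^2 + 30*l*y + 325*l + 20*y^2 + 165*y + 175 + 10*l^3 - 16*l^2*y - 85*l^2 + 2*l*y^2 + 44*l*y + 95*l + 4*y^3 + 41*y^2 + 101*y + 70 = 10*l^3 - 135*l^2 + 420*l + 4*y^3 + y^2*(2*l + 61) + y*(-16*l^2 + 74*l + 266) + 245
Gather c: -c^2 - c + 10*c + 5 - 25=-c^2 + 9*c - 20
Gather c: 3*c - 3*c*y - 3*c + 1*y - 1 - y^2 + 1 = -3*c*y - y^2 + y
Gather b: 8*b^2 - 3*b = 8*b^2 - 3*b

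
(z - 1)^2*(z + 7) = z^3 + 5*z^2 - 13*z + 7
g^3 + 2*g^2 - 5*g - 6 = (g - 2)*(g + 1)*(g + 3)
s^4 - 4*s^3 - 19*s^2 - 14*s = s*(s - 7)*(s + 1)*(s + 2)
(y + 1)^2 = y^2 + 2*y + 1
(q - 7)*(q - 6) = q^2 - 13*q + 42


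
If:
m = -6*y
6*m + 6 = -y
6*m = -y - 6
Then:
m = -36/35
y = 6/35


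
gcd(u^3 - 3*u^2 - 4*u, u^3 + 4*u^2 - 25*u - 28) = u^2 - 3*u - 4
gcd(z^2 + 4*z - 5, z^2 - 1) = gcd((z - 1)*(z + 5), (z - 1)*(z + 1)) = z - 1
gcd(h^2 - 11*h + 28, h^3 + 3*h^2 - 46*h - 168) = h - 7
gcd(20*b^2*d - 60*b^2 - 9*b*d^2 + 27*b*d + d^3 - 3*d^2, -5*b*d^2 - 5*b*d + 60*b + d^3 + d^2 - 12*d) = 5*b*d - 15*b - d^2 + 3*d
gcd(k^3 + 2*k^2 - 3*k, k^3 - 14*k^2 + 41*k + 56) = 1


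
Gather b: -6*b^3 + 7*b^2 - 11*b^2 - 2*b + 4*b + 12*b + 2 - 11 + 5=-6*b^3 - 4*b^2 + 14*b - 4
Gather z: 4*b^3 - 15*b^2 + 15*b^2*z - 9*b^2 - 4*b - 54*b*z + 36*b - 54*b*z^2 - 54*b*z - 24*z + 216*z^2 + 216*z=4*b^3 - 24*b^2 + 32*b + z^2*(216 - 54*b) + z*(15*b^2 - 108*b + 192)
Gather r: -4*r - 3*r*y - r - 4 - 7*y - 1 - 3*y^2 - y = r*(-3*y - 5) - 3*y^2 - 8*y - 5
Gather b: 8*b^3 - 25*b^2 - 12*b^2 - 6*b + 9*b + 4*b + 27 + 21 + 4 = 8*b^3 - 37*b^2 + 7*b + 52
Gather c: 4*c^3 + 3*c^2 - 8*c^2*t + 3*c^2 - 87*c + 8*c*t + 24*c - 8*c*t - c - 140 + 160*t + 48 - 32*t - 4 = 4*c^3 + c^2*(6 - 8*t) - 64*c + 128*t - 96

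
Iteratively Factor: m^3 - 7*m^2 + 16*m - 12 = (m - 3)*(m^2 - 4*m + 4) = (m - 3)*(m - 2)*(m - 2)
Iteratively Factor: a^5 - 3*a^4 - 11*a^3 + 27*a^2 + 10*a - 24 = (a - 4)*(a^4 + a^3 - 7*a^2 - a + 6) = (a - 4)*(a - 2)*(a^3 + 3*a^2 - a - 3) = (a - 4)*(a - 2)*(a + 3)*(a^2 - 1) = (a - 4)*(a - 2)*(a - 1)*(a + 3)*(a + 1)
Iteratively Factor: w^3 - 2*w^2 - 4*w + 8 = (w - 2)*(w^2 - 4) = (w - 2)^2*(w + 2)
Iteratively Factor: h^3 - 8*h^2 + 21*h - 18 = (h - 3)*(h^2 - 5*h + 6) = (h - 3)*(h - 2)*(h - 3)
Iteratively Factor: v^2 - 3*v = (v - 3)*(v)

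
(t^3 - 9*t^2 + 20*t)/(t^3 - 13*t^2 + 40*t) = (t - 4)/(t - 8)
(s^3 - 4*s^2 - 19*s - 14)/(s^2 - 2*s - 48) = (-s^3 + 4*s^2 + 19*s + 14)/(-s^2 + 2*s + 48)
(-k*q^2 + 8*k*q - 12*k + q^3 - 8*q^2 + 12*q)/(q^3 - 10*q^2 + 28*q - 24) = (-k + q)/(q - 2)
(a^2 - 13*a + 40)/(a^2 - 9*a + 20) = (a - 8)/(a - 4)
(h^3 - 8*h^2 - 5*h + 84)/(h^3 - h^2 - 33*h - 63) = (h - 4)/(h + 3)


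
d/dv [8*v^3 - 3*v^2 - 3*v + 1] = 24*v^2 - 6*v - 3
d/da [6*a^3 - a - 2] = 18*a^2 - 1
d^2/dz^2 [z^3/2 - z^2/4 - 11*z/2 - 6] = 3*z - 1/2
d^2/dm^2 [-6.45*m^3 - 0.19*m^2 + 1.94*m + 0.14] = -38.7*m - 0.38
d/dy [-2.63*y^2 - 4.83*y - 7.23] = -5.26*y - 4.83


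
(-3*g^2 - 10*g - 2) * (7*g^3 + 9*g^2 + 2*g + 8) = -21*g^5 - 97*g^4 - 110*g^3 - 62*g^2 - 84*g - 16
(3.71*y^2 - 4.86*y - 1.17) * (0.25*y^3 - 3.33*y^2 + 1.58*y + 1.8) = 0.9275*y^5 - 13.5693*y^4 + 21.7531*y^3 + 2.8953*y^2 - 10.5966*y - 2.106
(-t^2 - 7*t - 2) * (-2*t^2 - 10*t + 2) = 2*t^4 + 24*t^3 + 72*t^2 + 6*t - 4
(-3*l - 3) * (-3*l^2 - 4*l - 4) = 9*l^3 + 21*l^2 + 24*l + 12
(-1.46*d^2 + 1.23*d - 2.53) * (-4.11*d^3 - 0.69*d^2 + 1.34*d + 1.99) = 6.0006*d^5 - 4.0479*d^4 + 7.5932*d^3 + 0.4885*d^2 - 0.9425*d - 5.0347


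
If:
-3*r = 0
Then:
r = 0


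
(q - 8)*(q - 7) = q^2 - 15*q + 56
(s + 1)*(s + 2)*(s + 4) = s^3 + 7*s^2 + 14*s + 8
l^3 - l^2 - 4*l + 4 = (l - 2)*(l - 1)*(l + 2)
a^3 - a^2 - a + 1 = (a - 1)^2*(a + 1)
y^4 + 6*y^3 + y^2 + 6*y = y*(y + 6)*(y - I)*(y + I)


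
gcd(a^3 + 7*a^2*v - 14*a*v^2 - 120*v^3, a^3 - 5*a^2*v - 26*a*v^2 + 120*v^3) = -a^2 - a*v + 20*v^2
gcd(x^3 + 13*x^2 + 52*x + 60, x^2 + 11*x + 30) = x^2 + 11*x + 30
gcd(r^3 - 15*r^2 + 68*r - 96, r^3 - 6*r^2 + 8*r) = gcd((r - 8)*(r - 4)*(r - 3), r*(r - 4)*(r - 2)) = r - 4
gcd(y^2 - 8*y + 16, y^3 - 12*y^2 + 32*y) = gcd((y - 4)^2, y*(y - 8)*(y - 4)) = y - 4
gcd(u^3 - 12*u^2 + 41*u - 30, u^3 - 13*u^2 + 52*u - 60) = u^2 - 11*u + 30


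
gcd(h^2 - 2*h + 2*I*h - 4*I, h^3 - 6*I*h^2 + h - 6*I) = 1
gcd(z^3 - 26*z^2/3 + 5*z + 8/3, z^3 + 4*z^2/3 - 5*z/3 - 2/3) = z^2 - 2*z/3 - 1/3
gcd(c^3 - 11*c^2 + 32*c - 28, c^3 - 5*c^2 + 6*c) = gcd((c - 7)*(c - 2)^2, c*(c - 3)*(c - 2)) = c - 2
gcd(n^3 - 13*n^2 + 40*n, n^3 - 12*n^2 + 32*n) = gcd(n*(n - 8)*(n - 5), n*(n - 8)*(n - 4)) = n^2 - 8*n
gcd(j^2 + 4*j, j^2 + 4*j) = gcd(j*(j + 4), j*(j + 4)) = j^2 + 4*j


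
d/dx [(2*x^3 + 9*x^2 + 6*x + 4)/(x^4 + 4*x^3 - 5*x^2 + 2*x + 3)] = 2*(-x^6 - 9*x^5 - 32*x^4 - 28*x^3 + 9*x^2 + 47*x + 5)/(x^8 + 8*x^7 + 6*x^6 - 36*x^5 + 47*x^4 + 4*x^3 - 26*x^2 + 12*x + 9)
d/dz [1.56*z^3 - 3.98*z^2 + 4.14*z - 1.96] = 4.68*z^2 - 7.96*z + 4.14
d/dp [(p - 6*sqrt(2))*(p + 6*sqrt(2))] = 2*p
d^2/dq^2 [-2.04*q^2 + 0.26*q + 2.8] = -4.08000000000000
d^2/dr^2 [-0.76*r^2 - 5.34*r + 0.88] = -1.52000000000000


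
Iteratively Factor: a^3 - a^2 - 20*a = (a)*(a^2 - a - 20) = a*(a - 5)*(a + 4)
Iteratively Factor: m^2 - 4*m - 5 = (m - 5)*(m + 1)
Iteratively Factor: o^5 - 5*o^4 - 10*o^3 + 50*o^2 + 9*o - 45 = (o + 3)*(o^4 - 8*o^3 + 14*o^2 + 8*o - 15) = (o + 1)*(o + 3)*(o^3 - 9*o^2 + 23*o - 15) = (o - 1)*(o + 1)*(o + 3)*(o^2 - 8*o + 15) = (o - 3)*(o - 1)*(o + 1)*(o + 3)*(o - 5)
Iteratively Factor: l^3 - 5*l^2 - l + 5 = (l - 5)*(l^2 - 1) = (l - 5)*(l - 1)*(l + 1)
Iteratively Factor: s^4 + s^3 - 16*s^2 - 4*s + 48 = (s + 2)*(s^3 - s^2 - 14*s + 24) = (s - 2)*(s + 2)*(s^2 + s - 12) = (s - 2)*(s + 2)*(s + 4)*(s - 3)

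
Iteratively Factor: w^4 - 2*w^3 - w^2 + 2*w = (w + 1)*(w^3 - 3*w^2 + 2*w) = (w - 1)*(w + 1)*(w^2 - 2*w) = (w - 2)*(w - 1)*(w + 1)*(w)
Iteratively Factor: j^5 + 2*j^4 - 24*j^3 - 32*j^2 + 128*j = (j - 2)*(j^4 + 4*j^3 - 16*j^2 - 64*j) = (j - 4)*(j - 2)*(j^3 + 8*j^2 + 16*j) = (j - 4)*(j - 2)*(j + 4)*(j^2 + 4*j) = j*(j - 4)*(j - 2)*(j + 4)*(j + 4)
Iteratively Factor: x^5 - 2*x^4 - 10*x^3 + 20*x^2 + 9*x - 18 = (x + 3)*(x^4 - 5*x^3 + 5*x^2 + 5*x - 6) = (x + 1)*(x + 3)*(x^3 - 6*x^2 + 11*x - 6) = (x - 3)*(x + 1)*(x + 3)*(x^2 - 3*x + 2) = (x - 3)*(x - 2)*(x + 1)*(x + 3)*(x - 1)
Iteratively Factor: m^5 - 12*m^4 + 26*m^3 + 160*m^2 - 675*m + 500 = (m - 5)*(m^4 - 7*m^3 - 9*m^2 + 115*m - 100) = (m - 5)*(m + 4)*(m^3 - 11*m^2 + 35*m - 25) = (m - 5)*(m - 1)*(m + 4)*(m^2 - 10*m + 25) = (m - 5)^2*(m - 1)*(m + 4)*(m - 5)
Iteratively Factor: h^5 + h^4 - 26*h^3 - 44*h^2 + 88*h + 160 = (h + 4)*(h^4 - 3*h^3 - 14*h^2 + 12*h + 40) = (h + 2)*(h + 4)*(h^3 - 5*h^2 - 4*h + 20) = (h - 2)*(h + 2)*(h + 4)*(h^2 - 3*h - 10) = (h - 2)*(h + 2)^2*(h + 4)*(h - 5)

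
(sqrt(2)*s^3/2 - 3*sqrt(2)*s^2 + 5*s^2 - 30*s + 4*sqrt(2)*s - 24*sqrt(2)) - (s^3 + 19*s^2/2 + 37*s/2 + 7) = -s^3 + sqrt(2)*s^3/2 - 9*s^2/2 - 3*sqrt(2)*s^2 - 97*s/2 + 4*sqrt(2)*s - 24*sqrt(2) - 7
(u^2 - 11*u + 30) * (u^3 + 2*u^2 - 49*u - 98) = u^5 - 9*u^4 - 41*u^3 + 501*u^2 - 392*u - 2940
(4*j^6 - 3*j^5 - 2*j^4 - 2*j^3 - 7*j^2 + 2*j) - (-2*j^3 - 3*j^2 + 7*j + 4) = 4*j^6 - 3*j^5 - 2*j^4 - 4*j^2 - 5*j - 4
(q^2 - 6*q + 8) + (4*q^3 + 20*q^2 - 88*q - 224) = 4*q^3 + 21*q^2 - 94*q - 216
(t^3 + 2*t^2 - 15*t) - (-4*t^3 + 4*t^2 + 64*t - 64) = 5*t^3 - 2*t^2 - 79*t + 64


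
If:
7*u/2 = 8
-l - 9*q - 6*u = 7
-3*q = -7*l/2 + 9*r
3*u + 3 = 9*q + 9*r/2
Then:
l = 2278/77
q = -1291/231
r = 3088/231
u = 16/7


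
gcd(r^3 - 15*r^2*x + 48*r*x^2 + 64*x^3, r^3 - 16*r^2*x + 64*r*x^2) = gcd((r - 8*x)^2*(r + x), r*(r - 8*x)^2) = r^2 - 16*r*x + 64*x^2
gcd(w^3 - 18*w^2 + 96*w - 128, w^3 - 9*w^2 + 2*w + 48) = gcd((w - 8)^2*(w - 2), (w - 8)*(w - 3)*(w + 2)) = w - 8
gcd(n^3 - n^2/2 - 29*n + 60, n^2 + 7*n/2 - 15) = n^2 + 7*n/2 - 15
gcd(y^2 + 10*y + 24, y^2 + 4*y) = y + 4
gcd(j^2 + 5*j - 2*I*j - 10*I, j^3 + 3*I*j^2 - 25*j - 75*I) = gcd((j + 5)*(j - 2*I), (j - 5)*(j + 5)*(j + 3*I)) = j + 5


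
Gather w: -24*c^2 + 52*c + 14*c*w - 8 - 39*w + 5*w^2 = -24*c^2 + 52*c + 5*w^2 + w*(14*c - 39) - 8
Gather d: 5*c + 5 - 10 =5*c - 5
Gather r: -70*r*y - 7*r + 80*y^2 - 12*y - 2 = r*(-70*y - 7) + 80*y^2 - 12*y - 2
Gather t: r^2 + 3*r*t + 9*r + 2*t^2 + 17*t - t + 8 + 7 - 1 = r^2 + 9*r + 2*t^2 + t*(3*r + 16) + 14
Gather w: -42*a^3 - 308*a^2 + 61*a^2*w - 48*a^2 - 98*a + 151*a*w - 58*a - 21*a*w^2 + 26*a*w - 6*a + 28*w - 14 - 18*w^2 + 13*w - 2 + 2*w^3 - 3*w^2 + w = -42*a^3 - 356*a^2 - 162*a + 2*w^3 + w^2*(-21*a - 21) + w*(61*a^2 + 177*a + 42) - 16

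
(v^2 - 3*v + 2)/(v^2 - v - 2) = (v - 1)/(v + 1)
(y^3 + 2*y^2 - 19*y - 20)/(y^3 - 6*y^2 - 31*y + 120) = (y^2 - 3*y - 4)/(y^2 - 11*y + 24)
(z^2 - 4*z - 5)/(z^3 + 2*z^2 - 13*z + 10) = (z^2 - 4*z - 5)/(z^3 + 2*z^2 - 13*z + 10)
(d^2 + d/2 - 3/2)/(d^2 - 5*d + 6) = (2*d^2 + d - 3)/(2*(d^2 - 5*d + 6))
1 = 1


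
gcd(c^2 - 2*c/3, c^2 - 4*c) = c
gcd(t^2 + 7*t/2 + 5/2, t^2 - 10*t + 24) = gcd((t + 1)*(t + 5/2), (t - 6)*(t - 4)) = 1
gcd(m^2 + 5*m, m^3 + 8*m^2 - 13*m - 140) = m + 5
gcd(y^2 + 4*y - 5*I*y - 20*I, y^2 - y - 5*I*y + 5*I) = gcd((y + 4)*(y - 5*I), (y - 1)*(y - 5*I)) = y - 5*I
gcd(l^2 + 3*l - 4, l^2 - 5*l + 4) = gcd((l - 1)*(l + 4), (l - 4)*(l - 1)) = l - 1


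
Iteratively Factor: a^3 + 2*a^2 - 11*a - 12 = (a + 4)*(a^2 - 2*a - 3) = (a + 1)*(a + 4)*(a - 3)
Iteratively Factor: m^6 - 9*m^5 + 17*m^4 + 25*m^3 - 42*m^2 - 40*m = (m - 2)*(m^5 - 7*m^4 + 3*m^3 + 31*m^2 + 20*m) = m*(m - 2)*(m^4 - 7*m^3 + 3*m^2 + 31*m + 20) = m*(m - 2)*(m + 1)*(m^3 - 8*m^2 + 11*m + 20) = m*(m - 2)*(m + 1)^2*(m^2 - 9*m + 20) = m*(m - 5)*(m - 2)*(m + 1)^2*(m - 4)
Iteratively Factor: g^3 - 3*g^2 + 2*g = (g)*(g^2 - 3*g + 2) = g*(g - 1)*(g - 2)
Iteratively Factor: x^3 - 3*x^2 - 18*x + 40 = (x - 2)*(x^2 - x - 20) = (x - 2)*(x + 4)*(x - 5)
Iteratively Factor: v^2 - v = (v - 1)*(v)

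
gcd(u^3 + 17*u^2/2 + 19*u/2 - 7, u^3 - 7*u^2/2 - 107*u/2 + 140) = u + 7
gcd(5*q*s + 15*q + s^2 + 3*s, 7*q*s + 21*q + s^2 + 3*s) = s + 3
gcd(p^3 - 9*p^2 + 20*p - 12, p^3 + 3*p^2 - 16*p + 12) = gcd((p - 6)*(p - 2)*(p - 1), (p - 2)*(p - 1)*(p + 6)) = p^2 - 3*p + 2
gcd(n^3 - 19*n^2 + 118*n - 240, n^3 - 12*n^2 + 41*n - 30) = n^2 - 11*n + 30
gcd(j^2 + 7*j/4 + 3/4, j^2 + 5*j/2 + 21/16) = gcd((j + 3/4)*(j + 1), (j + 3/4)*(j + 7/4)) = j + 3/4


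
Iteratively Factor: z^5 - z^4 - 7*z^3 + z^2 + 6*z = (z)*(z^4 - z^3 - 7*z^2 + z + 6) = z*(z - 3)*(z^3 + 2*z^2 - z - 2) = z*(z - 3)*(z - 1)*(z^2 + 3*z + 2) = z*(z - 3)*(z - 1)*(z + 1)*(z + 2)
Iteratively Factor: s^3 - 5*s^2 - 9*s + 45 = (s - 5)*(s^2 - 9) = (s - 5)*(s - 3)*(s + 3)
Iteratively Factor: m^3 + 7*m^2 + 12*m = (m + 3)*(m^2 + 4*m) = m*(m + 3)*(m + 4)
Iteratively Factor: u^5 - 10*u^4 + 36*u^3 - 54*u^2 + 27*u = (u - 3)*(u^4 - 7*u^3 + 15*u^2 - 9*u) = u*(u - 3)*(u^3 - 7*u^2 + 15*u - 9) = u*(u - 3)^2*(u^2 - 4*u + 3) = u*(u - 3)^2*(u - 1)*(u - 3)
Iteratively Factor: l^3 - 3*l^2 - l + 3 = (l + 1)*(l^2 - 4*l + 3) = (l - 3)*(l + 1)*(l - 1)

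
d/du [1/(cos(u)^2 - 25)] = 2*sin(u)*cos(u)/(cos(u)^2 - 25)^2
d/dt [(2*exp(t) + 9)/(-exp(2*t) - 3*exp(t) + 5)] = (2*exp(2*t) + 18*exp(t) + 37)*exp(t)/(exp(4*t) + 6*exp(3*t) - exp(2*t) - 30*exp(t) + 25)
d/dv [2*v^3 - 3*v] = 6*v^2 - 3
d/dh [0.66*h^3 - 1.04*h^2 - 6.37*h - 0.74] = 1.98*h^2 - 2.08*h - 6.37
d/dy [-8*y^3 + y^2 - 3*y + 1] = -24*y^2 + 2*y - 3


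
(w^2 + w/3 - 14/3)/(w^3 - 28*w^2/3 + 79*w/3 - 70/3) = (3*w + 7)/(3*w^2 - 22*w + 35)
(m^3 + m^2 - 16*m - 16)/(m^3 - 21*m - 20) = (m - 4)/(m - 5)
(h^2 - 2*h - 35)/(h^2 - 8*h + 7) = (h + 5)/(h - 1)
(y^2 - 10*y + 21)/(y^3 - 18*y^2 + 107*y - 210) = (y - 3)/(y^2 - 11*y + 30)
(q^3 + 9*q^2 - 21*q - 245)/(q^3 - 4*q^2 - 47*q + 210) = (q + 7)/(q - 6)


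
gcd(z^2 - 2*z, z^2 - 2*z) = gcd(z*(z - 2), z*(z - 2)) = z^2 - 2*z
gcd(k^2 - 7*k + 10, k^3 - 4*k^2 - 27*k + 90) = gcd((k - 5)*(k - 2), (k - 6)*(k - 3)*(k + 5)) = 1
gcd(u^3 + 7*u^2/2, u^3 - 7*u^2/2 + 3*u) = u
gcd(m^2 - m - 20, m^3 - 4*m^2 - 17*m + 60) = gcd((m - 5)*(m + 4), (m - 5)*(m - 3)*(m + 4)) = m^2 - m - 20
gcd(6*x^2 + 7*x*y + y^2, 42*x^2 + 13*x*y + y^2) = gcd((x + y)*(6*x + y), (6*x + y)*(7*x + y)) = 6*x + y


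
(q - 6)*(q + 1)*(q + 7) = q^3 + 2*q^2 - 41*q - 42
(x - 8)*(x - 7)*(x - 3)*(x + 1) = x^4 - 17*x^3 + 83*x^2 - 67*x - 168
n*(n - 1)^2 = n^3 - 2*n^2 + n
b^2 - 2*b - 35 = (b - 7)*(b + 5)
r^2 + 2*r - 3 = (r - 1)*(r + 3)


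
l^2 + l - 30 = (l - 5)*(l + 6)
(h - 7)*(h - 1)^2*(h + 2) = h^4 - 7*h^3 - 3*h^2 + 23*h - 14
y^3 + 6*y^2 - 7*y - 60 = (y - 3)*(y + 4)*(y + 5)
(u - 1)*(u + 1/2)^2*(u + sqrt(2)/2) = u^4 + sqrt(2)*u^3/2 - 3*u^2/4 - 3*sqrt(2)*u/8 - u/4 - sqrt(2)/8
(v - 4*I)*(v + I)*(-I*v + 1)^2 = -v^4 + I*v^3 - 9*v^2 - 11*I*v + 4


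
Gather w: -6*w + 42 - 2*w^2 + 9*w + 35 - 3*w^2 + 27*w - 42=-5*w^2 + 30*w + 35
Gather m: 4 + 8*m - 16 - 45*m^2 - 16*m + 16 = -45*m^2 - 8*m + 4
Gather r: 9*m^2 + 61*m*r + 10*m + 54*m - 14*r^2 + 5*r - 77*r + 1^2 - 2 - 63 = 9*m^2 + 64*m - 14*r^2 + r*(61*m - 72) - 64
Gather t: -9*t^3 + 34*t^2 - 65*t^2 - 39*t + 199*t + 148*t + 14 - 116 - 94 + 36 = -9*t^3 - 31*t^2 + 308*t - 160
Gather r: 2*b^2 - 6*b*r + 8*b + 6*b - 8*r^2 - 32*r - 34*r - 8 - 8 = 2*b^2 + 14*b - 8*r^2 + r*(-6*b - 66) - 16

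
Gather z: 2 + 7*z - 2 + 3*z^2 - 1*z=3*z^2 + 6*z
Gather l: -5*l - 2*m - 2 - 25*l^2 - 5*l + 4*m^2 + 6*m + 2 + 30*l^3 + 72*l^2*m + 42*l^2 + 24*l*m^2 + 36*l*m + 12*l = 30*l^3 + l^2*(72*m + 17) + l*(24*m^2 + 36*m + 2) + 4*m^2 + 4*m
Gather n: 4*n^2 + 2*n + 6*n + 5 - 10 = 4*n^2 + 8*n - 5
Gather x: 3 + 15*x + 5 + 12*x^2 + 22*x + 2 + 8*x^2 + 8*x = 20*x^2 + 45*x + 10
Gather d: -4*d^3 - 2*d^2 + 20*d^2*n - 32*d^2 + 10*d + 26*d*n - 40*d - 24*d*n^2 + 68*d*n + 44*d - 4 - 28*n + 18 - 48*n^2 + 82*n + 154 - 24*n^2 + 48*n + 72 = -4*d^3 + d^2*(20*n - 34) + d*(-24*n^2 + 94*n + 14) - 72*n^2 + 102*n + 240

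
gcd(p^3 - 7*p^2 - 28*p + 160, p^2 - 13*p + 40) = p - 8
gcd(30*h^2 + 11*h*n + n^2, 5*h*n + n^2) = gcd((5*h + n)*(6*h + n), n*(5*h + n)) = 5*h + n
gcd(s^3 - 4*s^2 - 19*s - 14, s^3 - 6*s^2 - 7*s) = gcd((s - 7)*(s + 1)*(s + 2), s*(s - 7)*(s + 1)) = s^2 - 6*s - 7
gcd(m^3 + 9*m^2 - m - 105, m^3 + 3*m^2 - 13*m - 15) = m^2 + 2*m - 15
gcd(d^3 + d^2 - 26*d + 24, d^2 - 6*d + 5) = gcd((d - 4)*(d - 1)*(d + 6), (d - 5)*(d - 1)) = d - 1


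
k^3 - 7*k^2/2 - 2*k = k*(k - 4)*(k + 1/2)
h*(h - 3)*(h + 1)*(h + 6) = h^4 + 4*h^3 - 15*h^2 - 18*h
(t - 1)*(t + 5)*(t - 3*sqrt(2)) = t^3 - 3*sqrt(2)*t^2 + 4*t^2 - 12*sqrt(2)*t - 5*t + 15*sqrt(2)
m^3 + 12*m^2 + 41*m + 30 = (m + 1)*(m + 5)*(m + 6)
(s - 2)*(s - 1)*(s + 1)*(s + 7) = s^4 + 5*s^3 - 15*s^2 - 5*s + 14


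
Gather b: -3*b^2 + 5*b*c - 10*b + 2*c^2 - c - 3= -3*b^2 + b*(5*c - 10) + 2*c^2 - c - 3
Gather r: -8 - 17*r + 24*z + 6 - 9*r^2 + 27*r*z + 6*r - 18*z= -9*r^2 + r*(27*z - 11) + 6*z - 2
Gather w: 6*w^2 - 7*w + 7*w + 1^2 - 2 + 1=6*w^2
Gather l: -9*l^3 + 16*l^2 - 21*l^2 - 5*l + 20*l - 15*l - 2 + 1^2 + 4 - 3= -9*l^3 - 5*l^2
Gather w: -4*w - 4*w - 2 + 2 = -8*w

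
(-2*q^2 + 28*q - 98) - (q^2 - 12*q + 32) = -3*q^2 + 40*q - 130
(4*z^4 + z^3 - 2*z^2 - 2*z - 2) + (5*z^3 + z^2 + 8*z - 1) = 4*z^4 + 6*z^3 - z^2 + 6*z - 3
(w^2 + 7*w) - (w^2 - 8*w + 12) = 15*w - 12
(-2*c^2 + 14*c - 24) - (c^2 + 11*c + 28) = -3*c^2 + 3*c - 52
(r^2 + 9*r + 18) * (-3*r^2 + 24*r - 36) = -3*r^4 - 3*r^3 + 126*r^2 + 108*r - 648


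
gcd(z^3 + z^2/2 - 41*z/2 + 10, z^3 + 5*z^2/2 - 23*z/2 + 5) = z^2 + 9*z/2 - 5/2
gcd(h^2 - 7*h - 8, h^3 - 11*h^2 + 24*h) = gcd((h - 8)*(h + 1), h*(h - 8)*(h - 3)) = h - 8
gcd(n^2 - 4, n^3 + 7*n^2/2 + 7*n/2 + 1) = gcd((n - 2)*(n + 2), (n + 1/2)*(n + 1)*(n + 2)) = n + 2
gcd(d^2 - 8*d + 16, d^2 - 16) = d - 4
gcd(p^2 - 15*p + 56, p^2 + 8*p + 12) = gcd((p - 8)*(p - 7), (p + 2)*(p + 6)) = 1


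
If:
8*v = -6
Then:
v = -3/4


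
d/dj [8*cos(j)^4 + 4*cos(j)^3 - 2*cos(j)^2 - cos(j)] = (-32*cos(j)^3 - 12*cos(j)^2 + 4*cos(j) + 1)*sin(j)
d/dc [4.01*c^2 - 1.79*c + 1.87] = 8.02*c - 1.79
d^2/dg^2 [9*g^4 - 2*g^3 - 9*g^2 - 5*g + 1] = 108*g^2 - 12*g - 18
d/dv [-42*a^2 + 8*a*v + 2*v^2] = 8*a + 4*v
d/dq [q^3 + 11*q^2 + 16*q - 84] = 3*q^2 + 22*q + 16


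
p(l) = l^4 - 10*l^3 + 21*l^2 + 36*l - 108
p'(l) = 4*l^3 - 30*l^2 + 42*l + 36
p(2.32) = -7.35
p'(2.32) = 21.92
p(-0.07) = -110.41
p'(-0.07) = 32.91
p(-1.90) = -18.97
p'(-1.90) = -179.54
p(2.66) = -1.80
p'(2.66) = 10.74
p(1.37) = -41.46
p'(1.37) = 47.52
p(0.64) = -78.81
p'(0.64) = 51.64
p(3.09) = -0.12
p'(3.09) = -2.65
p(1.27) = -46.29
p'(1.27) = 49.15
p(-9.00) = 15120.00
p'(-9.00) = -5688.00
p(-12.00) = 40500.00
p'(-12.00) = -11700.00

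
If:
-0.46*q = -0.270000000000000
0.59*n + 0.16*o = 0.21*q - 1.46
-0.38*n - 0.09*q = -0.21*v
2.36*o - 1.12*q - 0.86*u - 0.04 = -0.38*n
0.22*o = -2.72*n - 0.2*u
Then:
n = -246.51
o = 900.65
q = 0.59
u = 2361.81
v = -445.81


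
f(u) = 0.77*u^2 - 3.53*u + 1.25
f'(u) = 1.54*u - 3.53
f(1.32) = -2.07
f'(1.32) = -1.50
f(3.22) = -2.13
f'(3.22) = 1.43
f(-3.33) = 21.54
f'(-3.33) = -8.66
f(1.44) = -2.24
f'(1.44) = -1.31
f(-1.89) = 10.67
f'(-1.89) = -6.44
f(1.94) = -2.70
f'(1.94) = -0.54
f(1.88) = -2.66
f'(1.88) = -0.63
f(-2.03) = 11.59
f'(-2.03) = -6.66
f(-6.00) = 50.15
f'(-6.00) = -12.77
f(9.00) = 31.85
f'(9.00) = 10.33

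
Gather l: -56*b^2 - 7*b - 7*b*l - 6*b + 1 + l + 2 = -56*b^2 - 13*b + l*(1 - 7*b) + 3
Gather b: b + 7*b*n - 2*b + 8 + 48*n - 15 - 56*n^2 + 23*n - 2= b*(7*n - 1) - 56*n^2 + 71*n - 9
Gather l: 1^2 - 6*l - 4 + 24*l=18*l - 3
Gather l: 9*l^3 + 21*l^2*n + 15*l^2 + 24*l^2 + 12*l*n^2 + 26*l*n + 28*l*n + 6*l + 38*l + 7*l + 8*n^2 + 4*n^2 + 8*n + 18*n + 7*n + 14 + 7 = 9*l^3 + l^2*(21*n + 39) + l*(12*n^2 + 54*n + 51) + 12*n^2 + 33*n + 21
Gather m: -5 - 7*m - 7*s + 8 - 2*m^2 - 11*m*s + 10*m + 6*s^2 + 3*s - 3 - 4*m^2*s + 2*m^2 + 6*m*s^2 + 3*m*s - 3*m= -4*m^2*s + m*(6*s^2 - 8*s) + 6*s^2 - 4*s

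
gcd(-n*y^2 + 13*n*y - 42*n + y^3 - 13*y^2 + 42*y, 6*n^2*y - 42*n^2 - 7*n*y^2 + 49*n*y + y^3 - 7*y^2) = -n*y + 7*n + y^2 - 7*y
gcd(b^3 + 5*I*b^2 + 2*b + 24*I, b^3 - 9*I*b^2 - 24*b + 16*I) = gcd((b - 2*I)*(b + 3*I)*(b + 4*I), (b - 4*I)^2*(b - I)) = 1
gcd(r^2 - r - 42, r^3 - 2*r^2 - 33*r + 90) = r + 6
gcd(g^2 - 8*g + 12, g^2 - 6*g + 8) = g - 2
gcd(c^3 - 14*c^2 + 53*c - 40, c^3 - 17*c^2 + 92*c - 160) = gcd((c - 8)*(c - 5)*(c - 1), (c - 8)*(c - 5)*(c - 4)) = c^2 - 13*c + 40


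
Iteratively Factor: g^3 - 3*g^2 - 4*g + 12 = (g - 3)*(g^2 - 4) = (g - 3)*(g - 2)*(g + 2)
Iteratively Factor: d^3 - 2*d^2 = (d)*(d^2 - 2*d) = d*(d - 2)*(d)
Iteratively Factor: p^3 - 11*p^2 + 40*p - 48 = (p - 4)*(p^2 - 7*p + 12) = (p - 4)*(p - 3)*(p - 4)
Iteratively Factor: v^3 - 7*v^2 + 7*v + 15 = (v + 1)*(v^2 - 8*v + 15) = (v - 3)*(v + 1)*(v - 5)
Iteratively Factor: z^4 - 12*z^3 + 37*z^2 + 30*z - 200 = (z - 4)*(z^3 - 8*z^2 + 5*z + 50) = (z - 5)*(z - 4)*(z^2 - 3*z - 10) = (z - 5)^2*(z - 4)*(z + 2)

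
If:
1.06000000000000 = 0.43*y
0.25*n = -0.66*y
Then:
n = -6.51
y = 2.47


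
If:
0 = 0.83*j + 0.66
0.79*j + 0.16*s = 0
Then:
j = -0.80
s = 3.93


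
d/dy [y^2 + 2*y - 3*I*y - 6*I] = 2*y + 2 - 3*I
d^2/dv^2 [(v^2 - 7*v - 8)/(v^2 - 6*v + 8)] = 2*(-v^3 - 48*v^2 + 312*v - 496)/(v^6 - 18*v^5 + 132*v^4 - 504*v^3 + 1056*v^2 - 1152*v + 512)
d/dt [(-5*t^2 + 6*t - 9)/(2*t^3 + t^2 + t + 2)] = (10*t^4 - 24*t^3 + 43*t^2 - 2*t + 21)/(4*t^6 + 4*t^5 + 5*t^4 + 10*t^3 + 5*t^2 + 4*t + 4)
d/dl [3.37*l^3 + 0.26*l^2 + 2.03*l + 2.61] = 10.11*l^2 + 0.52*l + 2.03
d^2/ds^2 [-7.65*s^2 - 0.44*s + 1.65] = -15.3000000000000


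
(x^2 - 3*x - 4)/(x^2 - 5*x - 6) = (x - 4)/(x - 6)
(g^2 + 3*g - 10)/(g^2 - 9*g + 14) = (g + 5)/(g - 7)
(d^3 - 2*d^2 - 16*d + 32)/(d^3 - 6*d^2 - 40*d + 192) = (d^2 + 2*d - 8)/(d^2 - 2*d - 48)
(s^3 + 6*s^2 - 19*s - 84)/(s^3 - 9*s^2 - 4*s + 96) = (s + 7)/(s - 8)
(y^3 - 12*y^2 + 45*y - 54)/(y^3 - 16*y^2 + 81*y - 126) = (y - 3)/(y - 7)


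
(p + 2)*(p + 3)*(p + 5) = p^3 + 10*p^2 + 31*p + 30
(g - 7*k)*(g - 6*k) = g^2 - 13*g*k + 42*k^2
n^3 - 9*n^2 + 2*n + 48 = (n - 8)*(n - 3)*(n + 2)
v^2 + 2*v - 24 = (v - 4)*(v + 6)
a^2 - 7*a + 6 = (a - 6)*(a - 1)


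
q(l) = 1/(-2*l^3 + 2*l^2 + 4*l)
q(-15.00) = 0.00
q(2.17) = -0.43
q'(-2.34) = 0.05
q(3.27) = -0.03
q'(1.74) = 1.17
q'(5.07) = 0.00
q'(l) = (6*l^2 - 4*l - 4)/(-2*l^3 + 2*l^2 + 4*l)^2 = (3*l^2/2 - l - 1)/(l^2*(-l^2 + l + 2)^2)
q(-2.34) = 0.04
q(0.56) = 0.40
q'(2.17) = 2.85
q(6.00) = 0.00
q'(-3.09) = 0.02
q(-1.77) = 0.10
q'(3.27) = 0.04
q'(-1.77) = 0.21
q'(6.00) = 0.00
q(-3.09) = 0.02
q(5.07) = -0.01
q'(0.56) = -0.69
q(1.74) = 0.40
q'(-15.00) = 0.00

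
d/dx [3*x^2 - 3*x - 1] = 6*x - 3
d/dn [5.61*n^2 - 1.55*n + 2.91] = 11.22*n - 1.55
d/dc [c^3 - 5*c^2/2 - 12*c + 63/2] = 3*c^2 - 5*c - 12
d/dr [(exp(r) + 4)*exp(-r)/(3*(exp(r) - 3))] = (-exp(2*r) - 8*exp(r) + 12)*exp(-r)/(3*(exp(2*r) - 6*exp(r) + 9))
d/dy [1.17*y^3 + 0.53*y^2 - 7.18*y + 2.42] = 3.51*y^2 + 1.06*y - 7.18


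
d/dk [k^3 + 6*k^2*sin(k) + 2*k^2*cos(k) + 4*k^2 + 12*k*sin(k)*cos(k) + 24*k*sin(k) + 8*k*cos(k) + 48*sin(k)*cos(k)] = -2*k^2*sin(k) + 6*k^2*cos(k) + 3*k^2 + 4*k*sin(k) + 28*k*cos(k) + 12*k*cos(2*k) + 8*k + 24*sin(k) + 6*sin(2*k) + 8*cos(k) + 48*cos(2*k)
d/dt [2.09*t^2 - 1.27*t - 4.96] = 4.18*t - 1.27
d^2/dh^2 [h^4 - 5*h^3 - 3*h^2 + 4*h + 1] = 12*h^2 - 30*h - 6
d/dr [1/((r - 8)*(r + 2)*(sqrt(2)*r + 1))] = (-sqrt(2)*(r - 8)*(r + 2) - (r - 8)*(sqrt(2)*r + 1) - (r + 2)*(sqrt(2)*r + 1))/((r - 8)^2*(r + 2)^2*(sqrt(2)*r + 1)^2)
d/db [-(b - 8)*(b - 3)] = 11 - 2*b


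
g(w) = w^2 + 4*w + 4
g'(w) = 2*w + 4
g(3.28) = 27.88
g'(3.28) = 10.56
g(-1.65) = 0.12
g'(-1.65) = 0.70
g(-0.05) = 3.80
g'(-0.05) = 3.90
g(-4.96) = 8.76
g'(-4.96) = -5.92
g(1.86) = 14.90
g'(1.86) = 7.72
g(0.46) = 6.05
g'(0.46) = 4.92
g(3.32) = 28.30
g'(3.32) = 10.64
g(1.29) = 10.82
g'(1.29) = 6.58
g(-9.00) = 49.00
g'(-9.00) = -14.00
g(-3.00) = 1.00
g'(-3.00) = -2.00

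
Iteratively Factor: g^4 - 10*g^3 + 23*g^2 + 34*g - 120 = (g + 2)*(g^3 - 12*g^2 + 47*g - 60) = (g - 4)*(g + 2)*(g^2 - 8*g + 15) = (g - 4)*(g - 3)*(g + 2)*(g - 5)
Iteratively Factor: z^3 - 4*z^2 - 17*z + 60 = (z - 3)*(z^2 - z - 20) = (z - 5)*(z - 3)*(z + 4)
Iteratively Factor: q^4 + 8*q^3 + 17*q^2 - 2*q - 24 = (q - 1)*(q^3 + 9*q^2 + 26*q + 24) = (q - 1)*(q + 4)*(q^2 + 5*q + 6) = (q - 1)*(q + 2)*(q + 4)*(q + 3)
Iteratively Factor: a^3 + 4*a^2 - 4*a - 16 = (a + 2)*(a^2 + 2*a - 8) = (a + 2)*(a + 4)*(a - 2)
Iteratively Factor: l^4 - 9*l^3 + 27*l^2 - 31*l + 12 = (l - 1)*(l^3 - 8*l^2 + 19*l - 12) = (l - 4)*(l - 1)*(l^2 - 4*l + 3) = (l - 4)*(l - 3)*(l - 1)*(l - 1)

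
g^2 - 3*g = g*(g - 3)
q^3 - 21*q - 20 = (q - 5)*(q + 1)*(q + 4)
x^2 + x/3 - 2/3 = (x - 2/3)*(x + 1)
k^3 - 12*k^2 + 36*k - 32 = (k - 8)*(k - 2)^2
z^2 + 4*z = z*(z + 4)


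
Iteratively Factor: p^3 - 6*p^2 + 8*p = (p)*(p^2 - 6*p + 8) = p*(p - 4)*(p - 2)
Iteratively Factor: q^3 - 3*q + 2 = (q + 2)*(q^2 - 2*q + 1) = (q - 1)*(q + 2)*(q - 1)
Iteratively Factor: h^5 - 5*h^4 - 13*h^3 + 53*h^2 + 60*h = (h - 5)*(h^4 - 13*h^2 - 12*h) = h*(h - 5)*(h^3 - 13*h - 12) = h*(h - 5)*(h + 1)*(h^2 - h - 12) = h*(h - 5)*(h + 1)*(h + 3)*(h - 4)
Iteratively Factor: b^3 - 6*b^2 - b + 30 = (b - 5)*(b^2 - b - 6) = (b - 5)*(b + 2)*(b - 3)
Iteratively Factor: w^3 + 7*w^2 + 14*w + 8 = (w + 1)*(w^2 + 6*w + 8) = (w + 1)*(w + 2)*(w + 4)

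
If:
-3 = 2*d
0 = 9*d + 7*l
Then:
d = -3/2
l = 27/14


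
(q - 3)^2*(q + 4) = q^3 - 2*q^2 - 15*q + 36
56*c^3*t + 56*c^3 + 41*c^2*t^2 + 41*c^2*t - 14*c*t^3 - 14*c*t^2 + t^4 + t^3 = (-8*c + t)*(-7*c + t)*(c + t)*(t + 1)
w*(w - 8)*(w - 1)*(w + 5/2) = w^4 - 13*w^3/2 - 29*w^2/2 + 20*w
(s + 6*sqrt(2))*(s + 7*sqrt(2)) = s^2 + 13*sqrt(2)*s + 84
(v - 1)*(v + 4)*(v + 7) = v^3 + 10*v^2 + 17*v - 28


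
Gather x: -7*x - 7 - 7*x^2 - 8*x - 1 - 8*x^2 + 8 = -15*x^2 - 15*x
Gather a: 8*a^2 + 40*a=8*a^2 + 40*a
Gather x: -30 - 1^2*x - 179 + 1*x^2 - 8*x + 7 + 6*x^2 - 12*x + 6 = 7*x^2 - 21*x - 196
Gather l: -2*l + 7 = 7 - 2*l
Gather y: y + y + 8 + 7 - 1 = 2*y + 14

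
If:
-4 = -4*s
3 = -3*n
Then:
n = -1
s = 1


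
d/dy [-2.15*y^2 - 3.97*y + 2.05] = -4.3*y - 3.97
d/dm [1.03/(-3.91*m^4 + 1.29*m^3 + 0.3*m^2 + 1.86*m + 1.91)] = (16.1092*m^3 - 3.9861*m^2 - 0.618*m - 1.9158)/(-3.91*m^4 + 1.29*m^3 + 0.3*m^2 + 1.86*m + 1.91)^2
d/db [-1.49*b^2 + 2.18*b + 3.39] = 2.18 - 2.98*b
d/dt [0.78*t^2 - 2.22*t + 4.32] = 1.56*t - 2.22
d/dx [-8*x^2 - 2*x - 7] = -16*x - 2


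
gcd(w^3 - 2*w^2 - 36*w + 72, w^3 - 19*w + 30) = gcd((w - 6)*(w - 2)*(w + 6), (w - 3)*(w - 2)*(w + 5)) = w - 2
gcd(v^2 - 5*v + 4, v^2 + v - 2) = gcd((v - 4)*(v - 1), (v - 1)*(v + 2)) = v - 1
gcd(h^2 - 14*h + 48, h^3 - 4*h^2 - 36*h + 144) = h - 6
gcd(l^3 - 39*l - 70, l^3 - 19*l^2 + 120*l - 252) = l - 7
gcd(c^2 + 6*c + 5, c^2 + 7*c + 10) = c + 5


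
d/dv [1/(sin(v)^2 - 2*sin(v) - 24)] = 2*(1 - sin(v))*cos(v)/((sin(v) - 6)^2*(sin(v) + 4)^2)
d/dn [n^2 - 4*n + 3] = 2*n - 4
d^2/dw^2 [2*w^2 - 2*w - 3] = 4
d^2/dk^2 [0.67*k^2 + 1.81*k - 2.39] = 1.34000000000000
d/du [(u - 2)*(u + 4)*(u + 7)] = 3*u^2 + 18*u + 6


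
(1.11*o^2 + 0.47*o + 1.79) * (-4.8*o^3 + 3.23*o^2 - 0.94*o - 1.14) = -5.328*o^5 + 1.3293*o^4 - 8.1173*o^3 + 4.0745*o^2 - 2.2184*o - 2.0406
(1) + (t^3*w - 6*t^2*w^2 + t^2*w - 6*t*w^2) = t^3*w - 6*t^2*w^2 + t^2*w - 6*t*w^2 + 1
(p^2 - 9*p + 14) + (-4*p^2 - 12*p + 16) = -3*p^2 - 21*p + 30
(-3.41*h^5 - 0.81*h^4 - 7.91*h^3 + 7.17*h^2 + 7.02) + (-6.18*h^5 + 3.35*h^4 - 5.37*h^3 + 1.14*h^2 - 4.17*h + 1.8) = -9.59*h^5 + 2.54*h^4 - 13.28*h^3 + 8.31*h^2 - 4.17*h + 8.82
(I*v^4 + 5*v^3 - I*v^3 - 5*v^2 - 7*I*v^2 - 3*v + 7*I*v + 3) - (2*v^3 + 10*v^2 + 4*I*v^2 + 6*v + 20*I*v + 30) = I*v^4 + 3*v^3 - I*v^3 - 15*v^2 - 11*I*v^2 - 9*v - 13*I*v - 27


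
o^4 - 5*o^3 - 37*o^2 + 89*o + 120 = (o - 8)*(o - 3)*(o + 1)*(o + 5)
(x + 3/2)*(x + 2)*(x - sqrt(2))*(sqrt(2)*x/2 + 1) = sqrt(2)*x^4/2 + 7*sqrt(2)*x^3/4 + sqrt(2)*x^2/2 - 7*sqrt(2)*x/2 - 3*sqrt(2)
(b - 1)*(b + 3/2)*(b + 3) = b^3 + 7*b^2/2 - 9/2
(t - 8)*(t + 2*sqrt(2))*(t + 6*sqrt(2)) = t^3 - 8*t^2 + 8*sqrt(2)*t^2 - 64*sqrt(2)*t + 24*t - 192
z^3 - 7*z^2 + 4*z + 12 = (z - 6)*(z - 2)*(z + 1)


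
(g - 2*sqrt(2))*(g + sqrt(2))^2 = g^3 - 6*g - 4*sqrt(2)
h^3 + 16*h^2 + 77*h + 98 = (h + 2)*(h + 7)^2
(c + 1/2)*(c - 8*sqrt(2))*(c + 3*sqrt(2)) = c^3 - 5*sqrt(2)*c^2 + c^2/2 - 48*c - 5*sqrt(2)*c/2 - 24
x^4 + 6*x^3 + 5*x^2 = x^2*(x + 1)*(x + 5)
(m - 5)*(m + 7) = m^2 + 2*m - 35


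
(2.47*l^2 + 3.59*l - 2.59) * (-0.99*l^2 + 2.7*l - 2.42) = -2.4453*l^4 + 3.1149*l^3 + 6.2797*l^2 - 15.6808*l + 6.2678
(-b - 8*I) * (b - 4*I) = -b^2 - 4*I*b - 32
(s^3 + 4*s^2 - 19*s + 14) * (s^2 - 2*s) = s^5 + 2*s^4 - 27*s^3 + 52*s^2 - 28*s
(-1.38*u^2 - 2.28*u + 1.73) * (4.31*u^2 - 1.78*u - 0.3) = -5.9478*u^4 - 7.3704*u^3 + 11.9287*u^2 - 2.3954*u - 0.519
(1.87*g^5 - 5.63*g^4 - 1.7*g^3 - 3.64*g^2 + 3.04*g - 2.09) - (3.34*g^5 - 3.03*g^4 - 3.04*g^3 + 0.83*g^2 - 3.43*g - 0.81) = -1.47*g^5 - 2.6*g^4 + 1.34*g^3 - 4.47*g^2 + 6.47*g - 1.28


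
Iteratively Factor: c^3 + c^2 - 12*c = (c)*(c^2 + c - 12) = c*(c + 4)*(c - 3)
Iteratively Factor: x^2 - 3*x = (x - 3)*(x)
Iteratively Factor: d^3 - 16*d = (d)*(d^2 - 16) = d*(d - 4)*(d + 4)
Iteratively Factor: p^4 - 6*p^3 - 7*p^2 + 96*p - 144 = (p - 3)*(p^3 - 3*p^2 - 16*p + 48) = (p - 4)*(p - 3)*(p^2 + p - 12) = (p - 4)*(p - 3)*(p + 4)*(p - 3)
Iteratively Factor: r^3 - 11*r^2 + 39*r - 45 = (r - 3)*(r^2 - 8*r + 15) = (r - 3)^2*(r - 5)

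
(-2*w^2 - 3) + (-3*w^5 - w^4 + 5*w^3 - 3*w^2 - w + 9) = -3*w^5 - w^4 + 5*w^3 - 5*w^2 - w + 6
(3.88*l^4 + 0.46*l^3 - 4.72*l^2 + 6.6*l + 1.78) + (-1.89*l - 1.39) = 3.88*l^4 + 0.46*l^3 - 4.72*l^2 + 4.71*l + 0.39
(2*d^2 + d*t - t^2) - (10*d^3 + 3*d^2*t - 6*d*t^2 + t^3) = -10*d^3 - 3*d^2*t + 2*d^2 + 6*d*t^2 + d*t - t^3 - t^2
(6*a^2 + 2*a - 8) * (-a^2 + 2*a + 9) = -6*a^4 + 10*a^3 + 66*a^2 + 2*a - 72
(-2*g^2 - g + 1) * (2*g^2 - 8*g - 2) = -4*g^4 + 14*g^3 + 14*g^2 - 6*g - 2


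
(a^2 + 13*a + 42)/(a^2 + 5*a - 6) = (a + 7)/(a - 1)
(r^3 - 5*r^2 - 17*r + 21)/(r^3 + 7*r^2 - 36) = (r^2 - 8*r + 7)/(r^2 + 4*r - 12)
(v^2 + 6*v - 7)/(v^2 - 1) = (v + 7)/(v + 1)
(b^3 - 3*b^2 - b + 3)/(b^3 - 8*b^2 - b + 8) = (b - 3)/(b - 8)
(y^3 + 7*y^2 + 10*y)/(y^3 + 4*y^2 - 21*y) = (y^2 + 7*y + 10)/(y^2 + 4*y - 21)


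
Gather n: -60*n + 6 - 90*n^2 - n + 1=-90*n^2 - 61*n + 7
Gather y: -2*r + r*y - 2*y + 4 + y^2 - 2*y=-2*r + y^2 + y*(r - 4) + 4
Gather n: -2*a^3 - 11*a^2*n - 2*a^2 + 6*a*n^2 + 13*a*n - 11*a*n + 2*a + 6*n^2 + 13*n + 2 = -2*a^3 - 2*a^2 + 2*a + n^2*(6*a + 6) + n*(-11*a^2 + 2*a + 13) + 2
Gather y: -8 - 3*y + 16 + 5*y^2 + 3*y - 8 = 5*y^2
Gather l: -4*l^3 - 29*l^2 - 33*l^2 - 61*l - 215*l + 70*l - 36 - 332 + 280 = -4*l^3 - 62*l^2 - 206*l - 88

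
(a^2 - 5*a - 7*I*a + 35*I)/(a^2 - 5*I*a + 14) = (a - 5)/(a + 2*I)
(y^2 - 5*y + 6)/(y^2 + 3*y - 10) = (y - 3)/(y + 5)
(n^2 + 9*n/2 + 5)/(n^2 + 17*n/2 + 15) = (n + 2)/(n + 6)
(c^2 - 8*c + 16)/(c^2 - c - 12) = (c - 4)/(c + 3)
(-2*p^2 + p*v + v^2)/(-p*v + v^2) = (2*p + v)/v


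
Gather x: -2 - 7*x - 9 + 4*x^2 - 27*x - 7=4*x^2 - 34*x - 18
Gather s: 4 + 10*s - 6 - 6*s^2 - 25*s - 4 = -6*s^2 - 15*s - 6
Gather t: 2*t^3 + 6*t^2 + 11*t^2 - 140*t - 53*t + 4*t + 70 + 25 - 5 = 2*t^3 + 17*t^2 - 189*t + 90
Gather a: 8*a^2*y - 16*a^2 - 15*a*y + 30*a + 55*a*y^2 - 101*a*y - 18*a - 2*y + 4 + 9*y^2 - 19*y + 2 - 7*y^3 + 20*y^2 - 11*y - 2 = a^2*(8*y - 16) + a*(55*y^2 - 116*y + 12) - 7*y^3 + 29*y^2 - 32*y + 4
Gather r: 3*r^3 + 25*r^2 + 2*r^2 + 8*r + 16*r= 3*r^3 + 27*r^2 + 24*r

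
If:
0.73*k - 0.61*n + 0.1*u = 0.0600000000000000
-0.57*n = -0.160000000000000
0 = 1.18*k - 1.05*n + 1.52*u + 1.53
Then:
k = 0.48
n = 0.28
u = -1.18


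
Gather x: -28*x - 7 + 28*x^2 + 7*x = 28*x^2 - 21*x - 7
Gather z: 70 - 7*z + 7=77 - 7*z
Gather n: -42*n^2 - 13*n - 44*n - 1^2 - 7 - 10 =-42*n^2 - 57*n - 18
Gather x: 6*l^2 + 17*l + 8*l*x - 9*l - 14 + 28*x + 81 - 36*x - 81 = 6*l^2 + 8*l + x*(8*l - 8) - 14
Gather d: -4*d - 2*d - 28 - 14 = -6*d - 42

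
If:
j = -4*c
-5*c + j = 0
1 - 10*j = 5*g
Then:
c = 0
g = 1/5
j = 0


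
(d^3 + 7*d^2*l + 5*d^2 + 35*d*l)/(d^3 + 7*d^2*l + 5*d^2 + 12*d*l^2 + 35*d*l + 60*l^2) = d*(d + 7*l)/(d^2 + 7*d*l + 12*l^2)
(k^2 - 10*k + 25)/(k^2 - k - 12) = (-k^2 + 10*k - 25)/(-k^2 + k + 12)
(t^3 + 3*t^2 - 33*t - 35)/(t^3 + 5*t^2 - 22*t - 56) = (t^2 - 4*t - 5)/(t^2 - 2*t - 8)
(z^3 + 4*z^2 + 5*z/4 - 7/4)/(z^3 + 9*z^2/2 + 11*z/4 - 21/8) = 2*(z + 1)/(2*z + 3)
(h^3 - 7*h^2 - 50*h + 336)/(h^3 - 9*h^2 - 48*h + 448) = (h - 6)/(h - 8)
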